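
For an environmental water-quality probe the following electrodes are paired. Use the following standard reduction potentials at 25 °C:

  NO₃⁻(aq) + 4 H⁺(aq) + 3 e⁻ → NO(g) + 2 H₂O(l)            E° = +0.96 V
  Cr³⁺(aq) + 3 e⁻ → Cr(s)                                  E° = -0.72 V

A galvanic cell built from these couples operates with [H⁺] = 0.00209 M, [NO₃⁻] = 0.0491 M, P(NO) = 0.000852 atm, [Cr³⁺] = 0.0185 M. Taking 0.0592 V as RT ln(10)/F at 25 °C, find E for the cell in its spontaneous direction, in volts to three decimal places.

+1.537 V

NO₃⁻/NO is the cathode (higher E°), Cr³⁺/Cr the anode: E°cell = +0.96 − (-0.72) = +1.68 V, n = 3.
Overall: NO₃⁻(aq) + 4 H⁺(aq) + Cr(s) → NO(g) + 2 H₂O(l) + Cr³⁺(aq)
Q = P(NO)·[Cr³⁺] / ([NO₃⁻]·[H⁺]^4); log Q = 7.226.
E = E° − (0.0592/n) log Q = +1.68 − (0.0592/3)(7.226) = +1.537 V.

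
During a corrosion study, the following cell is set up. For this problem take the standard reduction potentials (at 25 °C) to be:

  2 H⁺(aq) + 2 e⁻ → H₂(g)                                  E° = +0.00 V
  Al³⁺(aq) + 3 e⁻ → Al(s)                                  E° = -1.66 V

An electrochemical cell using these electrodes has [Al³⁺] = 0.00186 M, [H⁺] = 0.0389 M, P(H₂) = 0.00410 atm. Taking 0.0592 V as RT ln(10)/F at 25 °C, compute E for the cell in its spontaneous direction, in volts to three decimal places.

H⁺/H₂ is the cathode (higher E°), Al³⁺/Al the anode: E°cell = +0.00 − (-1.66) = +1.66 V, n = 6.
Overall: 6 H⁺(aq) + 2 Al(s) → 3 H₂(g) + 2 Al³⁺(aq)
Q = P(H₂)^3·[Al³⁺]^2 / ([H⁺]^6); log Q = -4.162.
E = E° − (0.0592/n) log Q = +1.66 − (0.0592/6)(-4.162) = +1.701 V.

+1.701 V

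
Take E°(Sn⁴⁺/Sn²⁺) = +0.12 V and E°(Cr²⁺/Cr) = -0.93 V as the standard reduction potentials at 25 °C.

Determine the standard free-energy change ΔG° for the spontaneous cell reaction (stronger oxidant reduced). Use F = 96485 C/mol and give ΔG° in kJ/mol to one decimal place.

-202.6 kJ/mol

Sn⁴⁺/Sn²⁺ (E° = +0.12 V) is the cathode; Cr²⁺/Cr (E° = -0.93 V) is the anode, so E°cell = +1.05 V.
Balancing electrons gives n = 2 (lcm of 2 and 2).
ΔG° = −nFE° = −(2)(96485)(+1.05) = -202,618 J = -202.6 kJ/mol.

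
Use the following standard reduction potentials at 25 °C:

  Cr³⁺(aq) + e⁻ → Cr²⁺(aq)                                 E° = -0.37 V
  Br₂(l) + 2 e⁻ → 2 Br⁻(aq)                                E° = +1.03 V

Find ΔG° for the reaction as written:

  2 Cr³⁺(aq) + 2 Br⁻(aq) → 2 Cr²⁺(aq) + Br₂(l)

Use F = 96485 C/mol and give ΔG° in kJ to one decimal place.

+270.2 kJ

As written, Cr³⁺/Cr²⁺ is reduced (cathode) and Br₂/Br⁻ is oxidised (anode), so E°cell = (-0.37) − (+1.03) = -1.40 V.
Balancing electrons gives n = 2.
ΔG° = −nFE° = −(2)(96485)(-1.40) = 270,158 J = +270.2 kJ.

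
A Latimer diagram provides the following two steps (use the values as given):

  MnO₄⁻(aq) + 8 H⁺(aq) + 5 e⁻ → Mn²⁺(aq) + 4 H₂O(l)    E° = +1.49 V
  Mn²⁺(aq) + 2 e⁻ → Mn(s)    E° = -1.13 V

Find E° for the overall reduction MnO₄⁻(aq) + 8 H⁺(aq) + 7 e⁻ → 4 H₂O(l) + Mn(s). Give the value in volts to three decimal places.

+0.741 V

Since ΔG° = −nFE° is additive over sequential reductions, n₃E°₃ = n₁E°₁ + n₂E°₂.
E°₃ = (5×+1.49 + 2×-1.13) / 7 = (+5.190) / 7 = +0.741 V.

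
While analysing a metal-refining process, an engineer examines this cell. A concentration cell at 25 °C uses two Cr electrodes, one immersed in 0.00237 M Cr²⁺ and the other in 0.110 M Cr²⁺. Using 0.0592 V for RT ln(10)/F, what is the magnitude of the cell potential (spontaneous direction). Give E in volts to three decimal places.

+0.049 V

For a concentration cell E°cell = 0. The 0.110 M side is the cathode (reduction is favoured where [Cr²⁺] is higher).
With n = 2, E = −(0.0592/2) log([Cr²⁺]ₐₙ/[Cr²⁺]꜀ₐₜ) = −(0.0592/2) log(0.00237/0.11) = −(0.0592/2)(-1.667) = +0.049 V.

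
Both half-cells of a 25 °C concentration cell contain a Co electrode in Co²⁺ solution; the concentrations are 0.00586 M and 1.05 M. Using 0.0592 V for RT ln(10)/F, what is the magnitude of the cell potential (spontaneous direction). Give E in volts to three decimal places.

+0.067 V

For a concentration cell E°cell = 0. The 1.05 M side is the cathode (reduction is favoured where [Co²⁺] is higher).
With n = 2, E = −(0.0592/2) log([Co²⁺]ₐₙ/[Co²⁺]꜀ₐₜ) = −(0.0592/2) log(0.00586/1.05) = −(0.0592/2)(-2.253) = +0.067 V.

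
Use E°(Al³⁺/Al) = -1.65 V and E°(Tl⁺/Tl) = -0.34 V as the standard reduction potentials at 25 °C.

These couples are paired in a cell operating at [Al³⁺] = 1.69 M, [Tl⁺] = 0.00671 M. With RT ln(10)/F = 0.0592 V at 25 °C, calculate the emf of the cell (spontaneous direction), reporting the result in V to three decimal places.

+1.177 V

Tl⁺/Tl is the cathode (higher E°), Al³⁺/Al the anode: E°cell = -0.34 − (-1.65) = +1.31 V, n = 3.
Overall: 3 Tl⁺(aq) + Al(s) → 3 Tl(s) + Al³⁺(aq)
Q = [Al³⁺] / ([Tl⁺]^3); log Q = 6.748.
E = E° − (0.0592/n) log Q = +1.31 − (0.0592/3)(6.748) = +1.177 V.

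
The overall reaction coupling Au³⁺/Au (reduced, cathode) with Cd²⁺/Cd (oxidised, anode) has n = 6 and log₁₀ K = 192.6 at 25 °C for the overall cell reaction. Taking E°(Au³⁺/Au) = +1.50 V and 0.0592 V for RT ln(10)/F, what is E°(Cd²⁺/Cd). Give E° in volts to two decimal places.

-0.40 V

E°cell = (0.0592/n)·log K = (0.0592/6)(192.6) = +1.900 V.
Since Au³⁺/Au is the cathode and Cd²⁺/Cd the anode, E°cell = E°(Au³⁺/Au) − E°(Cd²⁺/Cd).
So E°(Cd²⁺/Cd) = E°(Au³⁺/Au) − E°cell = (+1.50) − (+1.900) = -0.40 V.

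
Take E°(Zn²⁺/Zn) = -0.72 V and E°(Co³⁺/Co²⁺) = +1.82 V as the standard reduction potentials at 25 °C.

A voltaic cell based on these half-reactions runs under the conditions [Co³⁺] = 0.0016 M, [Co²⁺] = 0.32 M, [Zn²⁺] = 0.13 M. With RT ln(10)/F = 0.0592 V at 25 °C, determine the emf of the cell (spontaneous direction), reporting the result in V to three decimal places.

Co³⁺/Co²⁺ is the cathode (higher E°), Zn²⁺/Zn the anode: E°cell = +1.82 − (-0.72) = +2.54 V, n = 2.
Overall: 2 Co³⁺(aq) + Zn(s) → 2 Co²⁺(aq) + Zn²⁺(aq)
Q = [Co²⁺]^2·[Zn²⁺] / ([Co³⁺]^2); log Q = 3.716.
E = E° − (0.0592/n) log Q = +2.54 − (0.0592/2)(3.716) = +2.430 V.

+2.430 V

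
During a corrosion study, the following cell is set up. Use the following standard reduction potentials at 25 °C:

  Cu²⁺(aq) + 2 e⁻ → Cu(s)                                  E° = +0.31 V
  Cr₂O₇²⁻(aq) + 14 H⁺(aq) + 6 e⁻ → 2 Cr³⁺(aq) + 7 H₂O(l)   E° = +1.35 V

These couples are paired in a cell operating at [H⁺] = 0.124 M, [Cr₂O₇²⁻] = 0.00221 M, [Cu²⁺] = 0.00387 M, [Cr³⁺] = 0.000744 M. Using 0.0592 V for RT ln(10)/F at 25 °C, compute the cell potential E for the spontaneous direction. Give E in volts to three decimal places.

Cr₂O₇²⁻/Cr³⁺ is the cathode (higher E°), Cu²⁺/Cu the anode: E°cell = +1.35 − (+0.31) = +1.04 V, n = 6.
Overall: Cr₂O₇²⁻(aq) + 14 H⁺(aq) + 3 Cu(s) → 2 Cr³⁺(aq) + 7 H₂O(l) + 3 Cu²⁺(aq)
Q = [Cr³⁺]^2·[Cu²⁺]^3 / ([Cr₂O₇²⁻]·[H⁺]^14); log Q = 1.854.
E = E° − (0.0592/n) log Q = +1.04 − (0.0592/6)(1.854) = +1.022 V.

+1.022 V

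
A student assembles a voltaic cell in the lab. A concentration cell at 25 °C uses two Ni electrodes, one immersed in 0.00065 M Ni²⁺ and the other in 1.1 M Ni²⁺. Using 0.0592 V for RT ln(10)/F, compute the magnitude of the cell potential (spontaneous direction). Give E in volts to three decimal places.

+0.096 V

For a concentration cell E°cell = 0. The 1.1 M side is the cathode (reduction is favoured where [Ni²⁺] is higher).
With n = 2, E = −(0.0592/2) log([Ni²⁺]ₐₙ/[Ni²⁺]꜀ₐₜ) = −(0.0592/2) log(0.00065/1.1) = −(0.0592/2)(-3.228) = +0.096 V.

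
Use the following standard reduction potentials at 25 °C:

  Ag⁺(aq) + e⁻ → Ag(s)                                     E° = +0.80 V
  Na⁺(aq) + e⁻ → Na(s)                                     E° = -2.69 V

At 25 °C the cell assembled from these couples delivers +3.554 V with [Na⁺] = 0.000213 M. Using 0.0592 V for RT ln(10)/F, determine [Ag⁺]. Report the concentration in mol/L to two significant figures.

0.0026 M

Ag⁺/Ag is the cathode, Na⁺/Na the anode: E°cell = +3.49 V, n = 1.
Overall reaction: Ag⁺(aq) + Na(s) → Ag(s) + Na⁺(aq); Q = [Na⁺]^1/[Ag⁺]^1.
From E = E° − (0.0592/n) log Q: log Q = (E° − E)·n/0.0592 = (+3.49 − (+3.554))·1/0.0592 = -1.0811.
So 1·log[Ag⁺] = 1·log(0.000213) − log Q = -3.6716 − (-1.0811) = -2.5905; [Ag⁺] = 10^(-2.5905) ≈ 0.0026 M.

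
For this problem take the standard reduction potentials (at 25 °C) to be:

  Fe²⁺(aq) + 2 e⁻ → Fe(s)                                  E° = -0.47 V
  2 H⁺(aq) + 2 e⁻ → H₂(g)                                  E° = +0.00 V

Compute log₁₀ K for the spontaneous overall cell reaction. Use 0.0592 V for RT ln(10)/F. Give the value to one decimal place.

Cathode: H⁺/H₂; anode: Fe²⁺/Fe. E°cell = +0.47 V, n = 2.
log K = nE°cell / 0.0592 = (2)(+0.47) / 0.0592 = 15.9.

15.9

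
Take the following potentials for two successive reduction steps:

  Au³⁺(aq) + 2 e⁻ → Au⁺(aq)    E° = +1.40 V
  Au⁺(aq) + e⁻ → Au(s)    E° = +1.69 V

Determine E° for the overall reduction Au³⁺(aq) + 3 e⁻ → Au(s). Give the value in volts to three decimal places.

Adding the free-energy changes (−nFE°) of the two steps gives −n₃FE°₃ = −n₁FE°₁ − n₂FE°₂.
E°₃ = (2×+1.40 + 1×+1.69) / 3 = (+4.490) / 3 = +1.497 V.
E° values themselves are not directly additive — weighting by electron count is essential.

+1.497 V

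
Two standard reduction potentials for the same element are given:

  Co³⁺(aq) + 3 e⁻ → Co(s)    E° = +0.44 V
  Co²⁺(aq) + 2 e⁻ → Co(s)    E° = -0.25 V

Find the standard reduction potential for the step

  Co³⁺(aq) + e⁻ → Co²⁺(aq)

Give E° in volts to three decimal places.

+1.820 V

Sequential free energies add, so n₃E°₃ = n₁E°₁ + n₂E°₂.
With n₃ = 3, and the known step contributing 2×(-0.25) V, the unknown satisfies 1·E° = 3×(+0.44) − 2×(-0.25) = +1.820.
E° = +1.820 / 1 = +1.820 V.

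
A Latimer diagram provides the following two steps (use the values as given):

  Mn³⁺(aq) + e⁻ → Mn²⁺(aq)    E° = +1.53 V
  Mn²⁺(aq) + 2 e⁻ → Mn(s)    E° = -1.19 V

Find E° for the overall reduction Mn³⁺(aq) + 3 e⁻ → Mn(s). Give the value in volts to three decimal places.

Since ΔG° = −nFE° is additive over sequential reductions, n₃E°₃ = n₁E°₁ + n₂E°₂.
E°₃ = (1×+1.53 + 2×-1.19) / 3 = (-0.850) / 3 = -0.283 V.
Simply averaging or adding the two E° values would be wrong; the electron-weighted sum is required.

-0.283 V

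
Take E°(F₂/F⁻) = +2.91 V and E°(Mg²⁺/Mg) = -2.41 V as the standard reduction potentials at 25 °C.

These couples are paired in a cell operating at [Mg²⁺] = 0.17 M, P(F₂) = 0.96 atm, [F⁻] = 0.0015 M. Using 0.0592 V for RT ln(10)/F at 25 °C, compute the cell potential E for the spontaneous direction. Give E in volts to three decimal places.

+5.509 V

F₂/F⁻ is the cathode (higher E°), Mg²⁺/Mg the anode: E°cell = +2.91 − (-2.41) = +5.32 V, n = 2.
Overall: F₂(g) + Mg(s) → 2 F⁻(aq) + Mg²⁺(aq)
Q = [F⁻]^2·[Mg²⁺] / (P(F₂)); log Q = -6.400.
E = E° − (0.0592/n) log Q = +5.32 − (0.0592/2)(-6.400) = +5.509 V.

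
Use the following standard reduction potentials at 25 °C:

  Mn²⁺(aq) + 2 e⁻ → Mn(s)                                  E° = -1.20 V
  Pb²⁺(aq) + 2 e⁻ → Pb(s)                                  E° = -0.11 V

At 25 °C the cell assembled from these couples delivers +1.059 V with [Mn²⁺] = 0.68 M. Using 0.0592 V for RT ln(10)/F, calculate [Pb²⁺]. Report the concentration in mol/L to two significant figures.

Pb²⁺/Pb is the cathode, Mn²⁺/Mn the anode: E°cell = +1.09 V, n = 2.
Overall reaction: Pb²⁺(aq) + Mn(s) → Pb(s) + Mn²⁺(aq); Q = [Mn²⁺]^1/[Pb²⁺]^1.
From E = E° − (0.0592/n) log Q: log Q = (E° − E)·n/0.0592 = (+1.09 − (+1.059))·2/0.0592 = 1.0473.
So 1·log[Pb²⁺] = 1·log(0.68) − log Q = -0.1675 − (1.0473) = -1.2148; [Pb²⁺] = 10^(-1.2148) ≈ 0.061 M.

0.061 M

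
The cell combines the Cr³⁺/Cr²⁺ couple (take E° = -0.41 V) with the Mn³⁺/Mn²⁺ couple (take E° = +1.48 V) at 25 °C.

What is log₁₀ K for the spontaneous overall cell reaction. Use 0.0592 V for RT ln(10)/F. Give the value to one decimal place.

31.9

Cathode: Mn³⁺/Mn²⁺; anode: Cr³⁺/Cr²⁺. E°cell = +1.89 V, n = 1.
log K = nE°cell / 0.0592 = (1)(+1.89) / 0.0592 = 31.9.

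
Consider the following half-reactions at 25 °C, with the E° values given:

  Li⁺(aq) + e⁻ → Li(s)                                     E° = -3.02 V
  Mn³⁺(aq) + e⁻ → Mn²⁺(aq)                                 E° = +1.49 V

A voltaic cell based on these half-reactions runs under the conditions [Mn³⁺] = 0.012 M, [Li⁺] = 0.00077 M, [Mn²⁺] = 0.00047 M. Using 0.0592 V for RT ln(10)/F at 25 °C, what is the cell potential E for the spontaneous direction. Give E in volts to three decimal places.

+4.778 V

Mn³⁺/Mn²⁺ is the cathode (higher E°), Li⁺/Li the anode: E°cell = +1.49 − (-3.02) = +4.51 V, n = 1.
Overall: Mn³⁺(aq) + Li(s) → Mn²⁺(aq) + Li⁺(aq)
Q = [Mn²⁺]·[Li⁺] / ([Mn³⁺]); log Q = -4.521.
E = E° − (0.0592/n) log Q = +4.51 − (0.0592/1)(-4.521) = +4.778 V.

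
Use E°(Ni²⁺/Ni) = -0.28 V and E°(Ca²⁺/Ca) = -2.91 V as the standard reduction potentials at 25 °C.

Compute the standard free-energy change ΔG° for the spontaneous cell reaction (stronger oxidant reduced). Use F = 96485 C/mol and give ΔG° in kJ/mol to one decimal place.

-507.5 kJ/mol

Ni²⁺/Ni (E° = -0.28 V) is the cathode; Ca²⁺/Ca (E° = -2.91 V) is the anode, so E°cell = +2.63 V.
Balancing electrons gives n = 2 (lcm of 2 and 2).
ΔG° = −nFE° = −(2)(96485)(+2.63) = -507,511 J = -507.5 kJ/mol.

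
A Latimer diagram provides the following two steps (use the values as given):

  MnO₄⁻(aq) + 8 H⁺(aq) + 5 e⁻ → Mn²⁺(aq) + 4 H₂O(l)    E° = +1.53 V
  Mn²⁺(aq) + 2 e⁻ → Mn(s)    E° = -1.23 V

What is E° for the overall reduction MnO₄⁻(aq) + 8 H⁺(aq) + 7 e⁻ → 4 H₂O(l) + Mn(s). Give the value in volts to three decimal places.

+0.741 V

Standard free energies of sequential steps add: ΔG°₃ = ΔG°₁ + ΔG°₂, so n₃E°₃ = n₁E°₁ + n₂E°₂.
E°₃ = (5×+1.53 + 2×-1.23) / 7 = (+5.190) / 7 = +0.741 V.
Simply averaging or adding the two E° values would be wrong; the electron-weighted sum is required.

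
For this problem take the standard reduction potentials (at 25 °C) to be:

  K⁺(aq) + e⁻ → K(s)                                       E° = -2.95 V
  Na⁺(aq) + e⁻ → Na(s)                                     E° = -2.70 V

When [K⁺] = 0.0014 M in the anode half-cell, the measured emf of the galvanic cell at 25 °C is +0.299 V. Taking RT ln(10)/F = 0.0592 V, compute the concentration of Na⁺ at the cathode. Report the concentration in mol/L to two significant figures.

Na⁺/Na is the cathode, K⁺/K the anode: E°cell = +0.25 V, n = 1.
Overall reaction: Na⁺(aq) + K(s) → Na(s) + K⁺(aq); Q = [K⁺]^1/[Na⁺]^1.
From E = E° − (0.0592/n) log Q: log Q = (E° − E)·n/0.0592 = (+0.25 − (+0.299))·1/0.0592 = -0.8277.
So 1·log[Na⁺] = 1·log(0.0014) − log Q = -2.8539 − (-0.8277) = -2.0262; [Na⁺] = 10^(-2.0262) ≈ 0.0094 M.

0.0094 M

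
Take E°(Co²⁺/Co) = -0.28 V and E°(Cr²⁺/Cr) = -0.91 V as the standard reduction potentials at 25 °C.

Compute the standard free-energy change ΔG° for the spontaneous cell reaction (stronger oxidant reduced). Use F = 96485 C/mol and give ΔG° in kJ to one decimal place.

-121.6 kJ

Co²⁺/Co (E° = -0.28 V) is the cathode; Cr²⁺/Cr (E° = -0.91 V) is the anode, so E°cell = +0.63 V.
Balancing electrons gives n = 2 (lcm of 2 and 2).
ΔG° = −nFE° = −(2)(96485)(+0.63) = -121,571 J = -121.6 kJ.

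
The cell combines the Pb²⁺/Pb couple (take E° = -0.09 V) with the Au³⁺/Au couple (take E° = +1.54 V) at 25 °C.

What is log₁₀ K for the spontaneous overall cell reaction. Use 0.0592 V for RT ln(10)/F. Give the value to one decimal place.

165.2

Cathode: Au³⁺/Au; anode: Pb²⁺/Pb. E°cell = +1.63 V, n = 6.
log K = nE°cell / 0.0592 = (6)(+1.63) / 0.0592 = 165.2.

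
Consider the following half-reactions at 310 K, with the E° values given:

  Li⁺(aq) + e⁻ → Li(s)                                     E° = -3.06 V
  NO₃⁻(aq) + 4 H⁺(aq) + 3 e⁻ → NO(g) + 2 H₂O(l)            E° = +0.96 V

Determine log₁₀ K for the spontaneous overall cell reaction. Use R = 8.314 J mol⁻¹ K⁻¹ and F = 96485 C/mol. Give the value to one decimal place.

Cathode: NO₃⁻/NO; anode: Li⁺/Li. E°cell = (+0.96) − (-3.06) = +4.02 V, with n = 3.
ΔG° = −nFE° = −RT ln K, so ln K = nFE°/(RT) = (3)(96485)(+4.02) / ((8.314)(310)) = 451.477.
log₁₀ K = 451.477 / ln 10 = 196.1.

196.1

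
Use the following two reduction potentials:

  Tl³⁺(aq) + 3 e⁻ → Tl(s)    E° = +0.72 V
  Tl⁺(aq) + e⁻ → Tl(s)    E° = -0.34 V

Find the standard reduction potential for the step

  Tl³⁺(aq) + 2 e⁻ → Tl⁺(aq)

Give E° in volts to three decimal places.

+1.250 V

Sequential free energies add, so n₃E°₃ = n₁E°₁ + n₂E°₂.
With n₃ = 3, and the known step contributing 1×(-0.34) V, the unknown satisfies 2·E° = 3×(+0.72) − 1×(-0.34) = +2.500.
E° = +2.500 / 2 = +1.250 V.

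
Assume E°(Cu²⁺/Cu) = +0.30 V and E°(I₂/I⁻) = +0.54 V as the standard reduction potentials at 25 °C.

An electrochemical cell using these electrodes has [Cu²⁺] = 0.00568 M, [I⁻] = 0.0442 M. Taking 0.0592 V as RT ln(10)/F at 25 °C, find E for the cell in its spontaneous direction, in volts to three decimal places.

I₂/I⁻ is the cathode (higher E°), Cu²⁺/Cu the anode: E°cell = +0.54 − (+0.30) = +0.24 V, n = 2.
Overall: I₂(s) + Cu(s) → 2 I⁻(aq) + Cu²⁺(aq)
Q = [I⁻]^2·[Cu²⁺]; log Q = -4.955.
E = E° − (0.0592/n) log Q = +0.24 − (0.0592/2)(-4.955) = +0.387 V.

+0.387 V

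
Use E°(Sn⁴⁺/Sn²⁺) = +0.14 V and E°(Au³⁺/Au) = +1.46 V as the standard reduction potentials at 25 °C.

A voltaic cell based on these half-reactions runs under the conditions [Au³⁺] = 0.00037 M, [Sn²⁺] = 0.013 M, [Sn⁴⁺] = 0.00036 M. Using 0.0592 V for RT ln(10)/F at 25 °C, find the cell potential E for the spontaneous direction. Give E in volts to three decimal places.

+1.298 V

Au³⁺/Au is the cathode (higher E°), Sn⁴⁺/Sn²⁺ the anode: E°cell = +1.46 − (+0.14) = +1.32 V, n = 6.
Overall: 2 Au³⁺(aq) + 3 Sn²⁺(aq) → 2 Au(s) + 3 Sn⁴⁺(aq)
Q = [Sn⁴⁺]^3 / ([Au³⁺]^2·[Sn²⁺]^3); log Q = 2.191.
E = E° − (0.0592/n) log Q = +1.32 − (0.0592/6)(2.191) = +1.298 V.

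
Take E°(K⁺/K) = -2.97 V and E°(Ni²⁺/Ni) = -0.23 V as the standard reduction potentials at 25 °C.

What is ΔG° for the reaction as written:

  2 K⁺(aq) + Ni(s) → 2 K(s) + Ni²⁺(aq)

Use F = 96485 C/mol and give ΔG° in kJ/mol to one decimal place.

As written, K⁺/K is reduced (cathode) and Ni²⁺/Ni is oxidised (anode), so E°cell = (-2.97) − (-0.23) = -2.74 V.
Balancing electrons gives n = 2.
ΔG° = −nFE° = −(2)(96485)(-2.74) = 528,738 J = +528.7 kJ/mol.

+528.7 kJ/mol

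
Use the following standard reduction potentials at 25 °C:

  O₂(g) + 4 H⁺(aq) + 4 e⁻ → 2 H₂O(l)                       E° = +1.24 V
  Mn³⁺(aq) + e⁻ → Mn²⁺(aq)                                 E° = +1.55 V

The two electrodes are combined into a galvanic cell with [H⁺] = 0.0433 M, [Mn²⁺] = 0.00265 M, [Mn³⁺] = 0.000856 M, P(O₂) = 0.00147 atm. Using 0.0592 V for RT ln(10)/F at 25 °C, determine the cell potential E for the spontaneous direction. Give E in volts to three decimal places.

Mn³⁺/Mn²⁺ is the cathode (higher E°), O₂/H₂O the anode: E°cell = +1.55 − (+1.24) = +0.31 V, n = 4.
Overall: 4 Mn³⁺(aq) + 2 H₂O(l) → 4 Mn²⁺(aq) + O₂(g) + 4 H⁺(aq)
Q = [Mn²⁺]^4·P(O₂)·[H⁺]^4 / ([Mn³⁺]^4); log Q = -6.324.
E = E° − (0.0592/n) log Q = +0.31 − (0.0592/4)(-6.324) = +0.404 V.

+0.404 V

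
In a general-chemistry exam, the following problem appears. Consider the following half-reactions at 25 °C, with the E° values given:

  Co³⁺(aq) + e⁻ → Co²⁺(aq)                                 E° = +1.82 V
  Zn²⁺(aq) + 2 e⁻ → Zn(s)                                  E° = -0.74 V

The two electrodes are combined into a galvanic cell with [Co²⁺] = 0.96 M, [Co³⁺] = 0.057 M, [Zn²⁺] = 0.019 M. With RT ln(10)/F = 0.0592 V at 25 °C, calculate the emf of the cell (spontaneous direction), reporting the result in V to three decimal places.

+2.538 V

Co³⁺/Co²⁺ is the cathode (higher E°), Zn²⁺/Zn the anode: E°cell = +1.82 − (-0.74) = +2.56 V, n = 2.
Overall: 2 Co³⁺(aq) + Zn(s) → 2 Co²⁺(aq) + Zn²⁺(aq)
Q = [Co²⁺]^2·[Zn²⁺] / ([Co³⁺]^2); log Q = 0.732.
E = E° − (0.0592/n) log Q = +2.56 − (0.0592/2)(0.732) = +2.538 V.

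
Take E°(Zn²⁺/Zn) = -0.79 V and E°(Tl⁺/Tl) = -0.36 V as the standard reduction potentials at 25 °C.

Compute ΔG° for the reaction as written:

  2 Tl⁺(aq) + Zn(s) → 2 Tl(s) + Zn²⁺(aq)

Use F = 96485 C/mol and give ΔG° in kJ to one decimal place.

-83.0 kJ

As written, Tl⁺/Tl is reduced (cathode) and Zn²⁺/Zn is oxidised (anode), so E°cell = (-0.36) − (-0.79) = +0.43 V.
Balancing electrons gives n = 2.
ΔG° = −nFE° = −(2)(96485)(+0.43) = -82,977 J = -83.0 kJ.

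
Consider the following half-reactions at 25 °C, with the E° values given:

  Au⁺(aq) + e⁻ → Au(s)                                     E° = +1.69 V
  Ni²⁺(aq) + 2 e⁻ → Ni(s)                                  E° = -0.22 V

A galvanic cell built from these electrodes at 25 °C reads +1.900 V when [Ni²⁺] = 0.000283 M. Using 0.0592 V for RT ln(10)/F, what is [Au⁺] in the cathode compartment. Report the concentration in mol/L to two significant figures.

0.011 M

Au⁺/Au is the cathode, Ni²⁺/Ni the anode: E°cell = +1.91 V, n = 2.
Overall reaction: 2 Au⁺(aq) + Ni(s) → 2 Au(s) + Ni²⁺(aq); Q = [Ni²⁺]^1/[Au⁺]^2.
From E = E° − (0.0592/n) log Q: log Q = (E° − E)·n/0.0592 = (+1.91 − (+1.900))·2/0.0592 = 0.3378.
So 2·log[Au⁺] = 1·log(0.000283) − log Q = -3.5482 − (0.3378) = -3.8860; log[Au⁺] = -3.8860 / 2 = -1.9430; [Au⁺] = 10^(-1.9430) ≈ 0.011 M.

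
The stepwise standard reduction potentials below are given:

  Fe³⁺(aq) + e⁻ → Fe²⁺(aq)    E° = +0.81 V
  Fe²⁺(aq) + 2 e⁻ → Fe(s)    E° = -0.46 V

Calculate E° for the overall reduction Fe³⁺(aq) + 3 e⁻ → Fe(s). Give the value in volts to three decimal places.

-0.037 V

Standard free energies of sequential steps add: ΔG°₃ = ΔG°₁ + ΔG°₂, so n₃E°₃ = n₁E°₁ + n₂E°₂.
E°₃ = (1×+0.81 + 2×-0.46) / 3 = (-0.110) / 3 = -0.037 V.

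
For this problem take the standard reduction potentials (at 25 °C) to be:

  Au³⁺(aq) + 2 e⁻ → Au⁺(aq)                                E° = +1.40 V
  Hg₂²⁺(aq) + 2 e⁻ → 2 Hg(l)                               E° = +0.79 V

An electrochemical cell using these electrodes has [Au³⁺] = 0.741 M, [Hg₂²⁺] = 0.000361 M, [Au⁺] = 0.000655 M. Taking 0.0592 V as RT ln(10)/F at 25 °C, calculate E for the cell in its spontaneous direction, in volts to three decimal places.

Au³⁺/Au⁺ is the cathode (higher E°), Hg₂²⁺/Hg the anode: E°cell = +1.40 − (+0.79) = +0.61 V, n = 2.
Overall: Au³⁺(aq) + 2 Hg(l) → Au⁺(aq) + Hg₂²⁺(aq)
Q = [Au⁺]·[Hg₂²⁺] / ([Au³⁺]); log Q = -6.496.
E = E° − (0.0592/n) log Q = +0.61 − (0.0592/2)(-6.496) = +0.802 V.

+0.802 V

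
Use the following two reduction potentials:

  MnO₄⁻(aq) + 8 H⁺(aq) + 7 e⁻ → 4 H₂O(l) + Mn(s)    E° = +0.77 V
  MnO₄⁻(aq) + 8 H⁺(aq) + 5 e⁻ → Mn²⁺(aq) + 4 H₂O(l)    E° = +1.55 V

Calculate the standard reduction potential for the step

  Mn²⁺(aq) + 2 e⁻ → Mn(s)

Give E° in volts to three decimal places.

-1.180 V

Sequential free energies add, so n₃E°₃ = n₁E°₁ + n₂E°₂.
With n₃ = 7, and the known step contributing 5×(+1.55) V, the unknown satisfies 2·E° = 7×(+0.77) − 5×(+1.55) = -2.360.
E° = -2.360 / 2 = -1.180 V.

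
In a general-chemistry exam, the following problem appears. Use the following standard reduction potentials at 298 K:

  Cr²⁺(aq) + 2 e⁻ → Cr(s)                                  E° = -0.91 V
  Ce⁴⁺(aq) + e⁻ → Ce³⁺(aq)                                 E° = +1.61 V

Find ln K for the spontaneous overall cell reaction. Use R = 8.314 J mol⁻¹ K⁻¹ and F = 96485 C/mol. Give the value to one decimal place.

Cathode: Ce⁴⁺/Ce³⁺; anode: Cr²⁺/Cr. E°cell = (+1.61) − (-0.91) = +2.52 V, with n = 2.
ΔG° = −nFE° = −RT ln K, so ln K = nFE°/(RT) = (2)(96485)(+2.52) / ((8.314)(298)) = 196.275.

196.3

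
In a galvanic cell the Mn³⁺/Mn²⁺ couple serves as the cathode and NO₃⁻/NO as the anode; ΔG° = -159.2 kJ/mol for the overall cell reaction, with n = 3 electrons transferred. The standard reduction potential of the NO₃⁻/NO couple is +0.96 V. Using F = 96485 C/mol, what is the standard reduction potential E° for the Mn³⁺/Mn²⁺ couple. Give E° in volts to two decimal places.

E°cell = −ΔG°/(nF) = −(-159.2×10³)/((3)(96485)) = +0.550 V.
Since Mn³⁺/Mn²⁺ is the cathode and NO₃⁻/NO the anode, E°cell = E°(Mn³⁺/Mn²⁺) − E°(NO₃⁻/NO).
So E°(Mn³⁺/Mn²⁺) = E°cell + E°(NO₃⁻/NO) = +0.550 + (+0.96) = +1.51 V.

+1.51 V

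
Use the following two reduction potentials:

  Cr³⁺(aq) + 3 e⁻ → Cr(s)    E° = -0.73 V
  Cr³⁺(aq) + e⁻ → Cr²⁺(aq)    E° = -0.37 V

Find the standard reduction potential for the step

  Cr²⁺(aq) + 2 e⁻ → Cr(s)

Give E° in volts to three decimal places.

Sequential free energies add, so n₃E°₃ = n₁E°₁ + n₂E°₂.
With n₃ = 3, and the known step contributing 1×(-0.37) V, the unknown satisfies 2·E° = 3×(-0.73) − 1×(-0.37) = -1.820.
E° = -1.820 / 2 = -0.910 V.

-0.910 V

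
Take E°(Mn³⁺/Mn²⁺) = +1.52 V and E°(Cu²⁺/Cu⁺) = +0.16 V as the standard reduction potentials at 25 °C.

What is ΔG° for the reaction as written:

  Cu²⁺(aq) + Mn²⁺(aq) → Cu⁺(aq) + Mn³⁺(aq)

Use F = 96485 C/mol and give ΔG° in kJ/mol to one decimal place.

As written, Cu²⁺/Cu⁺ is reduced (cathode) and Mn³⁺/Mn²⁺ is oxidised (anode), so E°cell = (+0.16) − (+1.52) = -1.36 V.
Balancing electrons gives n = 1.
ΔG° = −nFE° = −(1)(96485)(-1.36) = 131,220 J = +131.2 kJ/mol.

+131.2 kJ/mol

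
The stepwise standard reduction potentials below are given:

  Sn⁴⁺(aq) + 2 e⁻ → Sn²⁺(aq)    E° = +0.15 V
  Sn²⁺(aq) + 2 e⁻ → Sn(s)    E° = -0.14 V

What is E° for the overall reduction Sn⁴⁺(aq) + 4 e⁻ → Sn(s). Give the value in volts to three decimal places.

+0.005 V

Standard free energies of sequential steps add: ΔG°₃ = ΔG°₁ + ΔG°₂, so n₃E°₃ = n₁E°₁ + n₂E°₂.
E°₃ = (2×+0.15 + 2×-0.14) / 4 = (+0.020) / 4 = +0.005 V.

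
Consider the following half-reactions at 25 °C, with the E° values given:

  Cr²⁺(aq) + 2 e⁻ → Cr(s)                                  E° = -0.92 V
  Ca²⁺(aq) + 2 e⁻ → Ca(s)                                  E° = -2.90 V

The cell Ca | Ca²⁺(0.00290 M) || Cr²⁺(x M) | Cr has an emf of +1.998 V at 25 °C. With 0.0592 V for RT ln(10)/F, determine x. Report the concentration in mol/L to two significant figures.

Cr²⁺/Cr is the cathode, Ca²⁺/Ca the anode: E°cell = +1.98 V, n = 2.
Overall reaction: Cr²⁺(aq) + Ca(s) → Cr(s) + Ca²⁺(aq); Q = [Ca²⁺]^1/[Cr²⁺]^1.
From E = E° − (0.0592/n) log Q: log Q = (E° − E)·n/0.0592 = (+1.98 − (+1.998))·2/0.0592 = -0.6081.
So 1·log[Cr²⁺] = 1·log(0.0029) − log Q = -2.5376 − (-0.6081) = -1.9295; [Cr²⁺] = 10^(-1.9295) ≈ 0.012 M.

0.012 M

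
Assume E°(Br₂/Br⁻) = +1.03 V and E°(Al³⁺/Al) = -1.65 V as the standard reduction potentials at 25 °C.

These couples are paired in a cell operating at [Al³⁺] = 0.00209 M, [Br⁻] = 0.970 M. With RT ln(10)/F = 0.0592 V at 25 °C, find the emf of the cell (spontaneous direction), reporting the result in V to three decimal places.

+2.734 V

Br₂/Br⁻ is the cathode (higher E°), Al³⁺/Al the anode: E°cell = +1.03 − (-1.65) = +2.68 V, n = 6.
Overall: 3 Br₂(l) + 2 Al(s) → 6 Br⁻(aq) + 2 Al³⁺(aq)
Q = [Br⁻]^6·[Al³⁺]^2; log Q = -5.439.
E = E° − (0.0592/n) log Q = +2.68 − (0.0592/6)(-5.439) = +2.734 V.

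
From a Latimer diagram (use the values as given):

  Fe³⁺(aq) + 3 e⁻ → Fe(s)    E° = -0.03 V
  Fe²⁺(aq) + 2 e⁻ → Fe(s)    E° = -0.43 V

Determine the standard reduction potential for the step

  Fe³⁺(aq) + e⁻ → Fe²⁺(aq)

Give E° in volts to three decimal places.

+0.770 V

Sequential free energies add, so n₃E°₃ = n₁E°₁ + n₂E°₂.
With n₃ = 3, and the known step contributing 2×(-0.43) V, the unknown satisfies 1·E° = 3×(-0.03) − 2×(-0.43) = +0.770.
E° = +0.770 / 1 = +0.770 V.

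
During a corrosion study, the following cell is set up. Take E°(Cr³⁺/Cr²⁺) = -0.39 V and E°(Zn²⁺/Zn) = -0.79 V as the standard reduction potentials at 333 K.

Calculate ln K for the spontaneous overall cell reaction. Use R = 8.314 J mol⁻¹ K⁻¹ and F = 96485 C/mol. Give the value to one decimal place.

27.9

Cathode: Cr³⁺/Cr²⁺; anode: Zn²⁺/Zn. E°cell = (-0.39) − (-0.79) = +0.40 V, with n = 2.
ΔG° = −nFE° = −RT ln K, so ln K = nFE°/(RT) = (2)(96485)(+0.40) / ((8.314)(333)) = 27.880.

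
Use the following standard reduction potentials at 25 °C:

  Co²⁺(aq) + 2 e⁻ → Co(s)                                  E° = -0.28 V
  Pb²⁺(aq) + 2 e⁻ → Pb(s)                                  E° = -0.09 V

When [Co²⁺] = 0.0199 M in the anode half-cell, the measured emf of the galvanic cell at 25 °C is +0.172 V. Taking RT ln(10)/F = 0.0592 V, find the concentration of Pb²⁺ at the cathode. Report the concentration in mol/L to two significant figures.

0.0049 M

Pb²⁺/Pb is the cathode, Co²⁺/Co the anode: E°cell = +0.19 V, n = 2.
Overall reaction: Pb²⁺(aq) + Co(s) → Pb(s) + Co²⁺(aq); Q = [Co²⁺]^1/[Pb²⁺]^1.
From E = E° − (0.0592/n) log Q: log Q = (E° − E)·n/0.0592 = (+0.19 − (+0.172))·2/0.0592 = 0.6081.
So 1·log[Pb²⁺] = 1·log(0.0199) − log Q = -1.7011 − (0.6081) = -2.3092; [Pb²⁺] = 10^(-2.3092) ≈ 0.0049 M.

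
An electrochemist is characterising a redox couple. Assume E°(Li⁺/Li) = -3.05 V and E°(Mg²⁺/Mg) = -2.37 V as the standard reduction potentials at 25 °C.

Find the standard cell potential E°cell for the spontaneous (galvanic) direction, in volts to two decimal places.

The Mg²⁺/Mg couple has the higher reduction potential, so it is the cathode; Li⁺/Li is oxidised at the anode.
E°cell = E°(cathode) − E°(anode) = (-2.37) − (-3.05) = +0.68 V.

+0.68 V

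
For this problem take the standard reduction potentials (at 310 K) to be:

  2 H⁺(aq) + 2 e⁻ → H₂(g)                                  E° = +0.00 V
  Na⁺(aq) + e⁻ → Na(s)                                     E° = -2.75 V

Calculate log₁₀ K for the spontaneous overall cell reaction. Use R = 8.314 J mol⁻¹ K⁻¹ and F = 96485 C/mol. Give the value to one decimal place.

Cathode: H⁺/H₂; anode: Na⁺/Na. E°cell = (+0.00) − (-2.75) = +2.75 V, with n = 2.
ΔG° = −nFE° = −RT ln K, so ln K = nFE°/(RT) = (2)(96485)(+2.75) / ((8.314)(310)) = 205.897.
log₁₀ K = 205.897 / ln 10 = 89.4.

89.4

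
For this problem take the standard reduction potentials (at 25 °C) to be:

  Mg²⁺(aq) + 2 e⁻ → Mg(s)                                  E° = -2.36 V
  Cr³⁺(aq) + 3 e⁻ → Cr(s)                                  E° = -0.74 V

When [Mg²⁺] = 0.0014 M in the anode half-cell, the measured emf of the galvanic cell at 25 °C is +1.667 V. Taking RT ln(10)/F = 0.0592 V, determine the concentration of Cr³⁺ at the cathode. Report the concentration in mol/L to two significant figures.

Cr³⁺/Cr is the cathode, Mg²⁺/Mg the anode: E°cell = +1.62 V, n = 6.
Overall reaction: 2 Cr³⁺(aq) + 3 Mg(s) → 2 Cr(s) + 3 Mg²⁺(aq); Q = [Mg²⁺]^3/[Cr³⁺]^2.
From E = E° − (0.0592/n) log Q: log Q = (E° − E)·n/0.0592 = (+1.62 − (+1.667))·6/0.0592 = -4.7635.
So 2·log[Cr³⁺] = 3·log(0.0014) − log Q = -8.5616 − (-4.7635) = -3.7981; log[Cr³⁺] = -3.7981 / 2 = -1.8990; [Cr³⁺] = 10^(-1.8990) ≈ 0.013 M.

0.013 M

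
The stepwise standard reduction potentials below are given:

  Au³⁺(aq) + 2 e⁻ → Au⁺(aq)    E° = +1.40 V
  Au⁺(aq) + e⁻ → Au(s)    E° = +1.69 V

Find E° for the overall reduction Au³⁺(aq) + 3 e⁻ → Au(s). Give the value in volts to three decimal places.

+1.497 V

Since ΔG° = −nFE° is additive over sequential reductions, n₃E°₃ = n₁E°₁ + n₂E°₂.
E°₃ = (2×+1.40 + 1×+1.69) / 3 = (+4.490) / 3 = +1.497 V.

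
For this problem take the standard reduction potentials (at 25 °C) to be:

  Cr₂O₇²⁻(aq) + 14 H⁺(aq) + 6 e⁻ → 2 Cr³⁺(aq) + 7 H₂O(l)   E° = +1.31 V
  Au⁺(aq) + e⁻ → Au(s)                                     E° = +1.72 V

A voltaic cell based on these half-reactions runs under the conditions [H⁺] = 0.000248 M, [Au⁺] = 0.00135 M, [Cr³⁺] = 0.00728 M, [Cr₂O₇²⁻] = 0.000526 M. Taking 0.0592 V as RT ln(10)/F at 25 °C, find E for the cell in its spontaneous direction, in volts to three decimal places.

+0.728 V

Au⁺/Au is the cathode (higher E°), Cr₂O₇²⁻/Cr³⁺ the anode: E°cell = +1.72 − (+1.31) = +0.41 V, n = 6.
Overall: 6 Au⁺(aq) + 2 Cr³⁺(aq) + 7 H₂O(l) → 6 Au(s) + Cr₂O₇²⁻(aq) + 14 H⁺(aq)
Q = [Cr₂O₇²⁻]·[H⁺]^14 / ([Au⁺]^6·[Cr³⁺]^2); log Q = -32.263.
E = E° − (0.0592/n) log Q = +0.41 − (0.0592/6)(-32.263) = +0.728 V.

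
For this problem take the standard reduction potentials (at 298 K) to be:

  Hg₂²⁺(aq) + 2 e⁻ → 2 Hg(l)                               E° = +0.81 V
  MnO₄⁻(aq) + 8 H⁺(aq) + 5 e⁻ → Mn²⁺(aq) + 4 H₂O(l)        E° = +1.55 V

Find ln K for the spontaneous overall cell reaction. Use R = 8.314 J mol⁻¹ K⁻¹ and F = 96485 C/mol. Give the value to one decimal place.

Cathode: MnO₄⁻/Mn²⁺; anode: Hg₂²⁺/Hg. E°cell = (+1.55) − (+0.81) = +0.74 V, with n = 10.
ΔG° = −nFE° = −RT ln K, so ln K = nFE°/(RT) = (10)(96485)(+0.74) / ((8.314)(298)) = 288.181.

288.2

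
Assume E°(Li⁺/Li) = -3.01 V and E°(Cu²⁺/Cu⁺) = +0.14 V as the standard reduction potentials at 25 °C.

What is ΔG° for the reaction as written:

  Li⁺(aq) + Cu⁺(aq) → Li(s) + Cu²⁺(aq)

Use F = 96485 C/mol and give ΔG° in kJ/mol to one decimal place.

+303.9 kJ/mol

As written, Li⁺/Li is reduced (cathode) and Cu²⁺/Cu⁺ is oxidised (anode), so E°cell = (-3.01) − (+0.14) = -3.15 V.
Balancing electrons gives n = 1.
ΔG° = −nFE° = −(1)(96485)(-3.15) = 303,928 J = +303.9 kJ/mol.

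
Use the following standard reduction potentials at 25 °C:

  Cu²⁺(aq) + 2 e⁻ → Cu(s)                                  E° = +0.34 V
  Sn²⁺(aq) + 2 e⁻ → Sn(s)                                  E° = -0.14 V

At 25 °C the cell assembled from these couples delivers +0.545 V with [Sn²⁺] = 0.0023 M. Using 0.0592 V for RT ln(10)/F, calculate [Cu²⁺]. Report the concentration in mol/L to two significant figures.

Cu²⁺/Cu is the cathode, Sn²⁺/Sn the anode: E°cell = +0.48 V, n = 2.
Overall reaction: Cu²⁺(aq) + Sn(s) → Cu(s) + Sn²⁺(aq); Q = [Sn²⁺]^1/[Cu²⁺]^1.
From E = E° − (0.0592/n) log Q: log Q = (E° − E)·n/0.0592 = (+0.48 − (+0.545))·2/0.0592 = -2.1959.
So 1·log[Cu²⁺] = 1·log(0.0023) − log Q = -2.6383 − (-2.1959) = -0.4424; [Cu²⁺] = 10^(-0.4424) ≈ 0.36 M.

0.36 M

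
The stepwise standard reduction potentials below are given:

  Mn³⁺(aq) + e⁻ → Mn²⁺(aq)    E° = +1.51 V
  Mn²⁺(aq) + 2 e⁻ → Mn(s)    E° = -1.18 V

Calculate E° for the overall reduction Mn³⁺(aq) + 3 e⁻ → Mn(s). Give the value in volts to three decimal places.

Since ΔG° = −nFE° is additive over sequential reductions, n₃E°₃ = n₁E°₁ + n₂E°₂.
E°₃ = (1×+1.51 + 2×-1.18) / 3 = (-0.850) / 3 = -0.283 V.

-0.283 V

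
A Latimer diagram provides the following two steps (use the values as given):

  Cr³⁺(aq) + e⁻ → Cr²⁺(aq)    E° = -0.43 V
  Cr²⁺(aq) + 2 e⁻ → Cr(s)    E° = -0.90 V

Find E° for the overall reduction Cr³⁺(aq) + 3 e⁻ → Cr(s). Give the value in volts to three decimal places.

-0.743 V

Adding the free-energy changes (−nFE°) of the two steps gives −n₃FE°₃ = −n₁FE°₁ − n₂FE°₂.
E°₃ = (1×-0.43 + 2×-0.90) / 3 = (-2.230) / 3 = -0.743 V.
Simply averaging or adding the two E° values would be wrong; the electron-weighted sum is required.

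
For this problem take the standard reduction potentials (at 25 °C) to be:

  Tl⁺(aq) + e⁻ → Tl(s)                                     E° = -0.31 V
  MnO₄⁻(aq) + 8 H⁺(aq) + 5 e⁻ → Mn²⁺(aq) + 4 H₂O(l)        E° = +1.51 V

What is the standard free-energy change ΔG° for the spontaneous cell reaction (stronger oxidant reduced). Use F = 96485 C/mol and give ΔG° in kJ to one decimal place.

MnO₄⁻/Mn²⁺ (E° = +1.51 V) is the cathode; Tl⁺/Tl (E° = -0.31 V) is the anode, so E°cell = +1.82 V.
Balancing electrons gives n = 5 (lcm of 5 and 1).
ΔG° = −nFE° = −(5)(96485)(+1.82) = -878,014 J = -878.0 kJ.

-878.0 kJ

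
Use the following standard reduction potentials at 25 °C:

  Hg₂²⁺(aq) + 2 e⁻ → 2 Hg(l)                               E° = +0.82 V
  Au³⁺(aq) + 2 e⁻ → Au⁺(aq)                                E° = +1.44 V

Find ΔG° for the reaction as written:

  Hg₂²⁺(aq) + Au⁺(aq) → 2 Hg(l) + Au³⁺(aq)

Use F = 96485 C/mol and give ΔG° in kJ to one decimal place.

+119.6 kJ

As written, Hg₂²⁺/Hg is reduced (cathode) and Au³⁺/Au⁺ is oxidised (anode), so E°cell = (+0.82) − (+1.44) = -0.62 V.
Balancing electrons gives n = 2.
ΔG° = −nFE° = −(2)(96485)(-0.62) = 119,641 J = +119.6 kJ.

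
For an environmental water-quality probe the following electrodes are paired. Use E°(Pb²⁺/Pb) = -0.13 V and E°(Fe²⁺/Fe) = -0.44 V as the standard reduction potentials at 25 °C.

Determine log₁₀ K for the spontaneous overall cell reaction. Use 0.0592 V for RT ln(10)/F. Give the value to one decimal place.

Cathode: Pb²⁺/Pb; anode: Fe²⁺/Fe. E°cell = +0.31 V, n = 2.
log K = nE°cell / 0.0592 = (2)(+0.31) / 0.0592 = 10.5.

10.5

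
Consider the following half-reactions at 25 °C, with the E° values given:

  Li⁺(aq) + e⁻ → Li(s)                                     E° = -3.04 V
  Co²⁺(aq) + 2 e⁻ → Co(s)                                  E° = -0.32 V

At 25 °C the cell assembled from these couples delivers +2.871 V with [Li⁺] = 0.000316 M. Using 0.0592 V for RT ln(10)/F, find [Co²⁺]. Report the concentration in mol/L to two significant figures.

Co²⁺/Co is the cathode, Li⁺/Li the anode: E°cell = +2.72 V, n = 2.
Overall reaction: Co²⁺(aq) + 2 Li(s) → Co(s) + 2 Li⁺(aq); Q = [Li⁺]^2/[Co²⁺]^1.
From E = E° − (0.0592/n) log Q: log Q = (E° − E)·n/0.0592 = (+2.72 − (+2.871))·2/0.0592 = -5.1014.
So 1·log[Co²⁺] = 2·log(0.000316) − log Q = -7.0006 − (-5.1014) = -1.8992; [Co²⁺] = 10^(-1.8992) ≈ 0.013 M.

0.013 M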